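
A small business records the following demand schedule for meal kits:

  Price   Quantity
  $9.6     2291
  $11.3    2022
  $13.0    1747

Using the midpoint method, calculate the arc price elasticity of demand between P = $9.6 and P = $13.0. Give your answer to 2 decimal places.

-0.90

At P = 9.6, Q = 2291; at P = 13.0, Q = 1747.
ΔQ = -544, ΔP = 3.4. Midpoints: P̄ = 11.30, Q̄ = 2019.0.
ε = (ΔQ/ΔP)(P̄/Q̄) = (-544/3.4)(11.30/2019.0).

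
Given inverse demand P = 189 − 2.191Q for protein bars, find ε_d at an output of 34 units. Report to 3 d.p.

At Q = 34, P = 189 − 2.191(34) = 114.51.
dP/dQ = −2.191, so dQ/dP = 1/(−2.191) = -0.456.
ε = (dQ/dP)(P/Q) = (-0.456)(114.51/34).

-1.537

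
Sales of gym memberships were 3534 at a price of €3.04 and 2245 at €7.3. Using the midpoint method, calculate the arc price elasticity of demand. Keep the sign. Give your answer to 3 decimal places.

ΔQ = 2245 − 3534 = -1289; ΔP = 7.3 − 3.04 = 4.26.
Midpoints: P̄ = 5.17, Q̄ = 2889.5.
ε = (ΔQ/ΔP)(P̄/Q̄) = (-1289/4.26)(5.17/2889.5).

-0.541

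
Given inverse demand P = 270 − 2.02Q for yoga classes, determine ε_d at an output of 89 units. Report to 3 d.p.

At Q = 89, P = 270 − 2.02(89) = 90.22.
dP/dQ = −2.02, so dQ/dP = 1/(−2.02) = -0.495.
ε = (dQ/dP)(P/Q) = (-0.495)(90.22/89).

-0.502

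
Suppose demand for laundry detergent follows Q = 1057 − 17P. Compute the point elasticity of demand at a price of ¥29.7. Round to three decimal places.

At P = 29.7, Q = 552.100.
dQ/dP = −17.
ε = (dQ/dP)(P/Q) = (-17)(29.7/552.100).

-0.915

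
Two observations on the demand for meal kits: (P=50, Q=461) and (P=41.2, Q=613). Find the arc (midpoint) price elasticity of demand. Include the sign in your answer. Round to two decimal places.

-1.47

ΔQ = 613 − 461 = 152; ΔP = 41.2 − 50 = -8.8.
Midpoints: P̄ = 45.60, Q̄ = 537.0.
ε = (ΔQ/ΔP)(P̄/Q̄) = (152/-8.8)(45.60/537.0).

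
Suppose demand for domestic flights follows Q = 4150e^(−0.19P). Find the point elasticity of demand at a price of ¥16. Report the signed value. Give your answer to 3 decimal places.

-3.040

At P = 16, Q = 198.515.
dQ/dP = −0.19·4150e^(−0.19P) = −0.19Q = -37.718.
ε = (dQ/dP)(P/Q) = (-37.718)(16/198.515).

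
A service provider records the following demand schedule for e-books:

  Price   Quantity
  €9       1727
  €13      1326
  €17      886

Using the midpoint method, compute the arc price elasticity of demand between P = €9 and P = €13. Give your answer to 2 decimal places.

At P = 9, Q = 1727; at P = 13, Q = 1326.
ΔQ = -401, ΔP = 4. Midpoints: P̄ = 11.00, Q̄ = 1526.5.
ε = (ΔQ/ΔP)(P̄/Q̄) = (-401/4)(11.00/1526.5).

-0.72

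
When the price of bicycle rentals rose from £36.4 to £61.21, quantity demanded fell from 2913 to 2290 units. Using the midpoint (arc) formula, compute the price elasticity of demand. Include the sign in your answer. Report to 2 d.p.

ΔQ = 2290 − 2913 = -623; ΔP = 61.21 − 36.4 = 24.81.
Midpoints: P̄ = 48.80, Q̄ = 2601.5.
ε = (ΔQ/ΔP)(P̄/Q̄) = (-623/24.81)(48.80/2601.5).

-0.47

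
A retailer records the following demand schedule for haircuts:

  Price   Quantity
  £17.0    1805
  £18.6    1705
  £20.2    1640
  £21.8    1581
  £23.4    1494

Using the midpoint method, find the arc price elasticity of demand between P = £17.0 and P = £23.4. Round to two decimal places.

-0.60

At P = 17.0, Q = 1805; at P = 23.4, Q = 1494.
ΔQ = -311, ΔP = 6.4. Midpoints: P̄ = 20.20, Q̄ = 1649.5.
ε = (ΔQ/ΔP)(P̄/Q̄) = (-311/6.4)(20.20/1649.5).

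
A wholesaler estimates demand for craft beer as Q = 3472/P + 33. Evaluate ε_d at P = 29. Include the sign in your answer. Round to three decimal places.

-0.784

At P = 29, Q = 152.724.
dQ/dP = −3472/P² = -4.128.
ε = (dQ/dP)(P/Q) = (-4.128)(29/152.724).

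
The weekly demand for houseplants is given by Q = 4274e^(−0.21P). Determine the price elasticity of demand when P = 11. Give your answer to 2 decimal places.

At P = 11, Q = 424.243.
dQ/dP = −0.21·4274e^(−0.21P) = −0.21Q = -89.091.
ε = (dQ/dP)(P/Q) = (-89.091)(11/424.243).
|ε| > 1, so demand is elastic at this price.

-2.31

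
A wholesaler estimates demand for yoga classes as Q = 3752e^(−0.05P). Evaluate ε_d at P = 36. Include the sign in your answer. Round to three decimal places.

-1.800

At P = 36, Q = 620.201.
dQ/dP = −0.05·3752e^(−0.05P) = −0.05Q = -31.010.
ε = (dQ/dP)(P/Q) = (-31.010)(36/620.201).
|ε| > 1, so demand is elastic at this price.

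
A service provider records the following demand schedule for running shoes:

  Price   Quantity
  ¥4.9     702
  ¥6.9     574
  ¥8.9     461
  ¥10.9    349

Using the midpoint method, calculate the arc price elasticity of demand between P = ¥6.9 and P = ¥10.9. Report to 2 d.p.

-1.08

At P = 6.9, Q = 574; at P = 10.9, Q = 349.
ΔQ = -225, ΔP = 4.0. Midpoints: P̄ = 8.90, Q̄ = 461.5.
ε = (ΔQ/ΔP)(P̄/Q̄) = (-225/4.0)(8.90/461.5).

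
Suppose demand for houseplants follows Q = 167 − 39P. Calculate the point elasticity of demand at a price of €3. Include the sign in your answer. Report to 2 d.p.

-2.34

At P = 3, Q = 50.
dQ/dP = −39.
ε = (dQ/dP)(P/Q) = (-39)(3/50).
|ε| > 1, so demand is elastic at this price.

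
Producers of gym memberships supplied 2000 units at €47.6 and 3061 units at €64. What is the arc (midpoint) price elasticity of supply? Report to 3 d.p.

ΔQ = 3061 − 2000 = 1061; ΔP = 64 − 47.6 = 16.4.
Midpoints: P̄ = 55.80, Q̄ = 2530.5.
ε_s = (ΔQ/ΔP)(P̄/Q̄) = (1061/16.4)(55.80/2530.5).

1.427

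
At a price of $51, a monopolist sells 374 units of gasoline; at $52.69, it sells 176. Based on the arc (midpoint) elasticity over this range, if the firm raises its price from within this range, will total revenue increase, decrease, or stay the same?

decrease

Arc ε = (-198/1.69)(51.84/275.0) ≈ -22.088.
|ε| = 22.09 > 1, so demand is elastic. A price rise therefore reduces total revenue.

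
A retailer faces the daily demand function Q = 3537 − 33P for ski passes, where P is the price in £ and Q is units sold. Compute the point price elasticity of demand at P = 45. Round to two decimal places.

-0.72

At P = 45, Q = 2052.
dQ/dP = −33.
ε = (dQ/dP)(P/Q) = (-33)(45/2052).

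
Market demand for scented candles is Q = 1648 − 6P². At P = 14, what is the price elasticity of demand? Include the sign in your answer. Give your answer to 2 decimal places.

At P = 14, Q = 472.
dQ/dP = −12P = -168.
ε = (dQ/dP)(P/Q) = (-168)(14/472).

-4.98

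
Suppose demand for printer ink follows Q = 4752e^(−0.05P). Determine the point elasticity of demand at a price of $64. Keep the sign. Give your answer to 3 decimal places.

At P = 64, Q = 193.702.
dQ/dP = −0.05·4752e^(−0.05P) = −0.05Q = -9.685.
ε = (dQ/dP)(P/Q) = (-9.685)(64/193.702).

-3.200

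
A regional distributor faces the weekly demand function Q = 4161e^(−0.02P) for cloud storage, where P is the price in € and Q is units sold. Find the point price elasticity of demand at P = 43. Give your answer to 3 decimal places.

At P = 43, Q = 1760.777.
dQ/dP = −0.02·4161e^(−0.02P) = −0.02Q = -35.216.
ε = (dQ/dP)(P/Q) = (-35.216)(43/1760.777).

-0.860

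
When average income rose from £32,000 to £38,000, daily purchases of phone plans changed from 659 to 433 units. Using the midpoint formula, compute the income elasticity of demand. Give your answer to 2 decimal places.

-2.41

ΔQ = -226, ΔI = 6000. Midpoints: Ī = 35,000, Q̄ = 546.0.
ε_I = (ΔQ/ΔI)(Ī/Q̄) = (-226/6000)(35000/546.0).
ε_I < 0, so the good is inferior.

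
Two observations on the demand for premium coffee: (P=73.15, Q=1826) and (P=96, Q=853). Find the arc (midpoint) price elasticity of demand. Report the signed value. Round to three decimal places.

-2.689

ΔQ = 853 − 1826 = -973; ΔP = 96 − 73.15 = 22.85.
Midpoints: P̄ = 84.58, Q̄ = 1339.5.
ε = (ΔQ/ΔP)(P̄/Q̄) = (-973/22.85)(84.58/1339.5).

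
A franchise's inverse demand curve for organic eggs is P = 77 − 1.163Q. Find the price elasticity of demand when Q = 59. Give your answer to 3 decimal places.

-0.122

At Q = 59, P = 77 − 1.163(59) = 8.38.
dP/dQ = −1.163, so dQ/dP = 1/(−1.163) = -0.860.
ε = (dQ/dP)(P/Q) = (-0.860)(8.38/59).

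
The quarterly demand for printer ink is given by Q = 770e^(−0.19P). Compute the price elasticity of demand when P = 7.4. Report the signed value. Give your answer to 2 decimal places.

-1.41

At P = 7.4, Q = 188.744.
dQ/dP = −0.19·770e^(−0.19P) = −0.19Q = -35.861.
ε = (dQ/dP)(P/Q) = (-35.861)(7.4/188.744).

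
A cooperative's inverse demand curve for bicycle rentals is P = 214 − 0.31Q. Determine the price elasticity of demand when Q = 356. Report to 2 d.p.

-0.94

At Q = 356, P = 214 − 0.31(356) = 103.64.
dP/dQ = −0.31, so dQ/dP = 1/(−0.31) = -3.226.
ε = (dQ/dP)(P/Q) = (-3.226)(103.64/356).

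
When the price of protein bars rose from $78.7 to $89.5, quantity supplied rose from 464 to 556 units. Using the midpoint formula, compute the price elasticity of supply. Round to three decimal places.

ΔQ = 556 − 464 = 92; ΔP = 89.5 − 78.7 = 10.8.
Midpoints: P̄ = 84.10, Q̄ = 510.0.
ε_s = (ΔQ/ΔP)(P̄/Q̄) = (92/10.8)(84.10/510.0).

1.405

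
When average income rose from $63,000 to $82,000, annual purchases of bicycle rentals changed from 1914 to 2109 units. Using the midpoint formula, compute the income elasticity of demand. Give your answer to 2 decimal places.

ΔQ = 195, ΔI = 19000. Midpoints: Ī = 72,500, Q̄ = 2011.5.
ε_I = (ΔQ/ΔI)(Ī/Q̄) = (195/19000)(72500/2011.5).
ε_I > 0, so the good is normal.

0.37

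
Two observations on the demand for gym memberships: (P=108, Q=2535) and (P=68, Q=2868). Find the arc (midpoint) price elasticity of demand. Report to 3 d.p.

-0.271

ΔQ = 2868 − 2535 = 333; ΔP = 68 − 108 = -40.
Midpoints: P̄ = 88.00, Q̄ = 2701.5.
ε = (ΔQ/ΔP)(P̄/Q̄) = (333/-40)(88.00/2701.5).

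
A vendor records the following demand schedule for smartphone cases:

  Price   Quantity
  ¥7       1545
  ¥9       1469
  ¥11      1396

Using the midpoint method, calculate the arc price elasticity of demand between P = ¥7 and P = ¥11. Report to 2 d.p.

-0.23

At P = 7, Q = 1545; at P = 11, Q = 1396.
ΔQ = -149, ΔP = 4. Midpoints: P̄ = 9.00, Q̄ = 1470.5.
ε = (ΔQ/ΔP)(P̄/Q̄) = (-149/4)(9.00/1470.5).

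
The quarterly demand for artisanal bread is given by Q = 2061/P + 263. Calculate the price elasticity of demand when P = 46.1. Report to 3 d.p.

At P = 46.1, Q = 307.707.
dQ/dP = −2061/P² = -0.970.
ε = (dQ/dP)(P/Q) = (-0.970)(46.1/307.707).
|ε| < 1, so demand is inelastic at this price.

-0.145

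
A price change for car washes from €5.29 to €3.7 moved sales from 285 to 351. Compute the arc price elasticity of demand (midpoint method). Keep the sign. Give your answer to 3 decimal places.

ΔQ = 351 − 285 = 66; ΔP = 3.7 − 5.29 = -1.59.
Midpoints: P̄ = 4.50, Q̄ = 318.0.
ε = (ΔQ/ΔP)(P̄/Q̄) = (66/-1.59)(4.50/318.0).

-0.587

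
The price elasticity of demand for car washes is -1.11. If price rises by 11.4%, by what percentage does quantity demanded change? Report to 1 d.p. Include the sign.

%ΔQ ≈ ε × %ΔP = (-1.11)(11.4%) = -12.65%.

-12.7%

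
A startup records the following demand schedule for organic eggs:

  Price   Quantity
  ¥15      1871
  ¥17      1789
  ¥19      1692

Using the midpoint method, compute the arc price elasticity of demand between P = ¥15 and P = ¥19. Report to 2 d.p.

At P = 15, Q = 1871; at P = 19, Q = 1692.
ΔQ = -179, ΔP = 4. Midpoints: P̄ = 17.00, Q̄ = 1781.5.
ε = (ΔQ/ΔP)(P̄/Q̄) = (-179/4)(17.00/1781.5).

-0.43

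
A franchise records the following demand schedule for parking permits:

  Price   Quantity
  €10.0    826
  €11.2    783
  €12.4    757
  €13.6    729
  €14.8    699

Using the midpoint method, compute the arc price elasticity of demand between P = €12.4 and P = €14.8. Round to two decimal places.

-0.45

At P = 12.4, Q = 757; at P = 14.8, Q = 699.
ΔQ = -58, ΔP = 2.4. Midpoints: P̄ = 13.60, Q̄ = 728.0.
ε = (ΔQ/ΔP)(P̄/Q̄) = (-58/2.4)(13.60/728.0).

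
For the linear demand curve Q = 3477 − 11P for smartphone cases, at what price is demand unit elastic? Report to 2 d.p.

158.05

For linear demand Q = a − bP, ε = −bP/(a − bP). |ε| = 1 when bP = a − bP, i.e. P = a/(2b).
P = 3477/(2·11) = 3477/22 = 158.0455.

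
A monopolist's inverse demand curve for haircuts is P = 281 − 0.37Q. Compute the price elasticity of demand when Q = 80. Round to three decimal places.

At Q = 80, P = 281 − 0.37(80) = 251.40.
dP/dQ = −0.37, so dQ/dP = 1/(−0.37) = -2.703.
ε = (dQ/dP)(P/Q) = (-2.703)(251.40/80).

-8.493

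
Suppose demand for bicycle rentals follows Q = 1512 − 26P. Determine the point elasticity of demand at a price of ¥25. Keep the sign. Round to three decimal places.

-0.754

At P = 25, Q = 862.
dQ/dP = −26.
ε = (dQ/dP)(P/Q) = (-26)(25/862).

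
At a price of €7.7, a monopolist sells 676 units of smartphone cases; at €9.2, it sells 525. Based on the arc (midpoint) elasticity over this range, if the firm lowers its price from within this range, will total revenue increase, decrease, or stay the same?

increase

Arc ε = (-151/1.5)(8.45/600.5) ≈ -1.417.
|ε| = 1.42 > 1, so demand is elastic. A price cut therefore raises total revenue.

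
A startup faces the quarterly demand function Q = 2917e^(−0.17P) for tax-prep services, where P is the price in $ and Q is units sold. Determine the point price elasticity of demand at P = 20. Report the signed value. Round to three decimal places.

-3.400

At P = 20, Q = 97.350.
dQ/dP = −0.17·2917e^(−0.17P) = −0.17Q = -16.549.
ε = (dQ/dP)(P/Q) = (-16.549)(20/97.350).
|ε| > 1, so demand is elastic at this price.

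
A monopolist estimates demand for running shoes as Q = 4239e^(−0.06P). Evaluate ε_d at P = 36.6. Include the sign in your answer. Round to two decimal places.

At P = 36.6, Q = 471.577.
dQ/dP = −0.06·4239e^(−0.06P) = −0.06Q = -28.295.
ε = (dQ/dP)(P/Q) = (-28.295)(36.6/471.577).
|ε| > 1, so demand is elastic at this price.

-2.20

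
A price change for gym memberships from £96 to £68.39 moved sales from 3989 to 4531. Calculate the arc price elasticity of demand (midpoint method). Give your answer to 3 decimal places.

ΔQ = 4531 − 3989 = 542; ΔP = 68.39 − 96 = -27.61.
Midpoints: P̄ = 82.19, Q̄ = 4260.0.
ε = (ΔQ/ΔP)(P̄/Q̄) = (542/-27.61)(82.19/4260.0).

-0.379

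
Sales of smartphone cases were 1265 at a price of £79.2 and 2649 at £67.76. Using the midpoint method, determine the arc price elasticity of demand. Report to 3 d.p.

ΔQ = 2649 − 1265 = 1384; ΔP = 67.76 − 79.2 = -11.44.
Midpoints: P̄ = 73.48, Q̄ = 1957.0.
ε = (ΔQ/ΔP)(P̄/Q̄) = (1384/-11.44)(73.48/1957.0).

-4.542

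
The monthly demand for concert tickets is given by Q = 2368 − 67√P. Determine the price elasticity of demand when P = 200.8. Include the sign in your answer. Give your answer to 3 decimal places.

At P = 200.8, Q = 1418.584.
dQ/dP = −67/(2√P) = -2.364.
ε = (dQ/dP)(P/Q) = (-2.364)(200.8/1418.584).

-0.335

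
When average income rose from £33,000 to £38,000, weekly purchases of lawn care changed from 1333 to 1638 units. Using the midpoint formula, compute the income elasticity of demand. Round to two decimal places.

ΔQ = 305, ΔI = 5000. Midpoints: Ī = 35,500, Q̄ = 1485.5.
ε_I = (ΔQ/ΔI)(Ī/Q̄) = (305/5000)(35500/1485.5).

1.46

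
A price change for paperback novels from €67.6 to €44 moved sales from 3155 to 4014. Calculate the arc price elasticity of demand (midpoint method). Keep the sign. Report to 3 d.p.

ΔQ = 4014 − 3155 = 859; ΔP = 44 − 67.6 = -23.6.
Midpoints: P̄ = 55.80, Q̄ = 3584.5.
ε = (ΔQ/ΔP)(P̄/Q̄) = (859/-23.6)(55.80/3584.5).

-0.567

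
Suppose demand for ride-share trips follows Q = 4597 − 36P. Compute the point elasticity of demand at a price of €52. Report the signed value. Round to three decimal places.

At P = 52, Q = 2725.
dQ/dP = −36.
ε = (dQ/dP)(P/Q) = (-36)(52/2725).

-0.687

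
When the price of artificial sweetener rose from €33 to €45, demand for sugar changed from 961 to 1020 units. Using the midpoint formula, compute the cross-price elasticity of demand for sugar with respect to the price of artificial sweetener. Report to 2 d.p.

0.19

ΔQ_x = 1020 − 961 = 59; ΔP_y = 45 − 33 = 12.
Midpoints: P̄_y = 39.00, Q̄_x = 990.5.
ε_xy = (ΔQ_x/ΔP_y)(P̄_y/Q̄_x) = (59/12)(39.00/990.5).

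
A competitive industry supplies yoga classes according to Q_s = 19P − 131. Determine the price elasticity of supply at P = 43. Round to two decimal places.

1.19

At P = 43, Q_s = 686.
dQ_s/dP = 19.
ε_s = (dQ_s/dP)(P/Q_s) = (19)(43/686).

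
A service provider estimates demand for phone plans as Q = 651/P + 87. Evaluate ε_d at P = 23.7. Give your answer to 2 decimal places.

-0.24

At P = 23.7, Q = 114.468.
dQ/dP = −651/P² = -1.159.
ε = (dQ/dP)(P/Q) = (-1.159)(23.7/114.468).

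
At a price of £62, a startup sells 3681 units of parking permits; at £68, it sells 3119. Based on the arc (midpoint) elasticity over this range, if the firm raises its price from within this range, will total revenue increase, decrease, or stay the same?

Arc ε = (-562/6)(65.00/3400.0) ≈ -1.791.
|ε| = 1.79 > 1, so demand is elastic. A price rise therefore reduces total revenue.

decrease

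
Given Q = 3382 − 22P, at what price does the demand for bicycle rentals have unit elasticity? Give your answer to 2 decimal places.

76.86

For linear demand Q = a − bP, ε = −bP/(a − bP). |ε| = 1 when bP = a − bP, i.e. P = a/(2b).
P = 3382/(2·22) = 3382/44 = 76.8636.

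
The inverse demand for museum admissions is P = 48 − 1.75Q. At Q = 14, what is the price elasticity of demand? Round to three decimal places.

-0.959

At Q = 14, P = 48 − 1.75(14) = 23.50.
dP/dQ = −1.75, so dQ/dP = 1/(−1.75) = -0.571.
ε = (dQ/dP)(P/Q) = (-0.571)(23.50/14).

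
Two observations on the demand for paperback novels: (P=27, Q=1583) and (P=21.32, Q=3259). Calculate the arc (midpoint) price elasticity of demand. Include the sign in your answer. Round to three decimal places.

-2.945

ΔQ = 3259 − 1583 = 1676; ΔP = 21.32 − 27 = -5.68.
Midpoints: P̄ = 24.16, Q̄ = 2421.0.
ε = (ΔQ/ΔP)(P̄/Q̄) = (1676/-5.68)(24.16/2421.0).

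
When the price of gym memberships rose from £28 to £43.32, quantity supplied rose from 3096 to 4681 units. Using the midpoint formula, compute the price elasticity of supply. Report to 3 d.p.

0.949

ΔQ = 4681 − 3096 = 1585; ΔP = 43.32 − 28 = 15.32.
Midpoints: P̄ = 35.66, Q̄ = 3888.5.
ε_s = (ΔQ/ΔP)(P̄/Q̄) = (1585/15.32)(35.66/3888.5).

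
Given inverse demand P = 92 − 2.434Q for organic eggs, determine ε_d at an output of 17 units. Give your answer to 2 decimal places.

-1.22

At Q = 17, P = 92 − 2.434(17) = 50.62.
dP/dQ = −2.434, so dQ/dP = 1/(−2.434) = -0.411.
ε = (dQ/dP)(P/Q) = (-0.411)(50.62/17).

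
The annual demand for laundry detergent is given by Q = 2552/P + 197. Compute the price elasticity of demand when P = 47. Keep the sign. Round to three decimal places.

At P = 47, Q = 251.298.
dQ/dP = −2552/P² = -1.155.
ε = (dQ/dP)(P/Q) = (-1.155)(47/251.298).
|ε| < 1, so demand is inelastic at this price.

-0.216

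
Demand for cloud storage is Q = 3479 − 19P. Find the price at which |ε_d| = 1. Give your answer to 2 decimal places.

91.55

For linear demand Q = a − bP, ε = −bP/(a − bP). |ε| = 1 when bP = a − bP, i.e. P = a/(2b).
P = 3479/(2·19) = 3479/38 = 91.5526.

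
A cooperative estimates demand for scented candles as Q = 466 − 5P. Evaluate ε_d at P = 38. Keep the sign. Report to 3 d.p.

-0.688

At P = 38, Q = 276.
dQ/dP = −5.
ε = (dQ/dP)(P/Q) = (-5)(38/276).
|ε| < 1, so demand is inelastic at this price.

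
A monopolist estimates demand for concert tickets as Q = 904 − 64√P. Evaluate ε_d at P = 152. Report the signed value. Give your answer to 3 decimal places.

-3.432

At P = 152, Q = 114.955.
dQ/dP = −64/(2√P) = -2.596.
ε = (dQ/dP)(P/Q) = (-2.596)(152/114.955).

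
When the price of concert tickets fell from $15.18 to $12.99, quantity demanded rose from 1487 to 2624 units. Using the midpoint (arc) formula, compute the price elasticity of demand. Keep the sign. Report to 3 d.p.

ΔQ = 2624 − 1487 = 1137; ΔP = 12.99 − 15.18 = -2.19.
Midpoints: P̄ = 14.09, Q̄ = 2055.5.
ε = (ΔQ/ΔP)(P̄/Q̄) = (1137/-2.19)(14.09/2055.5).

-3.558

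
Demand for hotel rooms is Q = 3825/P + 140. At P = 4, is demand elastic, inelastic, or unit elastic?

inelastic

Q = 1096.250, dQ/dP = -239.062.
ε = (dQ/dP)(P/Q) ≈ -0.872.
|ε| = 0.87 < 1.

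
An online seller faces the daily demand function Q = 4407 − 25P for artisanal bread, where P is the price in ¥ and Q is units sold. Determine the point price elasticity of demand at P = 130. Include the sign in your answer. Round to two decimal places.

At P = 130, Q = 1157.
dQ/dP = −25.
ε = (dQ/dP)(P/Q) = (-25)(130/1157).
|ε| > 1, so demand is elastic at this price.

-2.81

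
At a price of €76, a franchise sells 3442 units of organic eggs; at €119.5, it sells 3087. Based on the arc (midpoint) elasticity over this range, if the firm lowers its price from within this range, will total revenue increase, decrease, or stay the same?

Arc ε = (-355/43.5)(97.75/3264.5) ≈ -0.244.
|ε| = 0.24 < 1, so demand is inelastic. A price cut therefore reduces total revenue.

decrease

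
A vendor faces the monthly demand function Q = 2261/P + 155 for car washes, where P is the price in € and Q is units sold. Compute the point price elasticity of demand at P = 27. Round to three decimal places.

At P = 27, Q = 238.741.
dQ/dP = −2261/P² = -3.102.
ε = (dQ/dP)(P/Q) = (-3.102)(27/238.741).

-0.351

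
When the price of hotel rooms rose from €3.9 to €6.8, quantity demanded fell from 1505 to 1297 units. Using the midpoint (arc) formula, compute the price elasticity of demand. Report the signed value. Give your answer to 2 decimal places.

-0.27

ΔQ = 1297 − 1505 = -208; ΔP = 6.8 − 3.9 = 2.9.
Midpoints: P̄ = 5.35, Q̄ = 1401.0.
ε = (ΔQ/ΔP)(P̄/Q̄) = (-208/2.9)(5.35/1401.0).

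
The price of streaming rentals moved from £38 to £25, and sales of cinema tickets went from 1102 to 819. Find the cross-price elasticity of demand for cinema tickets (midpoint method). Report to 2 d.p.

0.71

ΔQ_x = 819 − 1102 = -283; ΔP_y = 25 − 38 = -13.
Midpoints: P̄_y = 31.50, Q̄_x = 960.5.
ε_xy = (ΔQ_x/ΔP_y)(P̄_y/Q̄_x) = (-283/-13)(31.50/960.5).
ε_xy > 0, so the goods are substitutes.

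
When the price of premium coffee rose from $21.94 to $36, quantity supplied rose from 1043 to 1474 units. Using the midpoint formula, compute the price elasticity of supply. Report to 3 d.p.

0.706

ΔQ = 1474 − 1043 = 431; ΔP = 36 − 21.94 = 14.06.
Midpoints: P̄ = 28.97, Q̄ = 1258.5.
ε_s = (ΔQ/ΔP)(P̄/Q̄) = (431/14.06)(28.97/1258.5).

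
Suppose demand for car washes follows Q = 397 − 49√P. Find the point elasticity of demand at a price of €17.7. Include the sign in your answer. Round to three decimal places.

-0.540

At P = 17.7, Q = 190.850.
dQ/dP = −49/(2√P) = -5.823.
ε = (dQ/dP)(P/Q) = (-5.823)(17.7/190.850).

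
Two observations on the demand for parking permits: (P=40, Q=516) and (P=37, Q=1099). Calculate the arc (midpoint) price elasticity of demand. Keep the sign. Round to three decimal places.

ΔQ = 1099 − 516 = 583; ΔP = 37 − 40 = -3.
Midpoints: P̄ = 38.50, Q̄ = 807.5.
ε = (ΔQ/ΔP)(P̄/Q̄) = (583/-3)(38.50/807.5).

-9.265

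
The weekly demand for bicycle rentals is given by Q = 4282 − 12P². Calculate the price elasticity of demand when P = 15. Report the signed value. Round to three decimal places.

-3.413

At P = 15, Q = 1582.
dQ/dP = −24P = -360.
ε = (dQ/dP)(P/Q) = (-360)(15/1582).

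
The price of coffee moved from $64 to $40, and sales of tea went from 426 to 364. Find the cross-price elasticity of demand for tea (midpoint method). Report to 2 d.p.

ΔQ_x = 364 − 426 = -62; ΔP_y = 40 − 64 = -24.
Midpoints: P̄_y = 52.00, Q̄_x = 395.0.
ε_xy = (ΔQ_x/ΔP_y)(P̄_y/Q̄_x) = (-62/-24)(52.00/395.0).

0.34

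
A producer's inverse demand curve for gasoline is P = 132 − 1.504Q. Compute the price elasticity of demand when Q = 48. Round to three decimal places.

-0.828

At Q = 48, P = 132 − 1.504(48) = 59.81.
dP/dQ = −1.504, so dQ/dP = 1/(−1.504) = -0.665.
ε = (dQ/dP)(P/Q) = (-0.665)(59.81/48).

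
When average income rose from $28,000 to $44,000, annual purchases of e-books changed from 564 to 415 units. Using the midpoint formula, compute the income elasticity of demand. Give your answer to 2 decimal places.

ΔQ = -149, ΔI = 16000. Midpoints: Ī = 36,000, Q̄ = 489.5.
ε_I = (ΔQ/ΔI)(Ī/Q̄) = (-149/16000)(36000/489.5).
ε_I < 0, so the good is inferior.

-0.68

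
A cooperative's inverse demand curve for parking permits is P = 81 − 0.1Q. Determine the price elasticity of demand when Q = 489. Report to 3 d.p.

At Q = 489, P = 81 − 0.1(489) = 32.10.
dP/dQ = −0.1, so dQ/dP = 1/(−0.1) = -10.000.
ε = (dQ/dP)(P/Q) = (-10.000)(32.10/489).

-0.656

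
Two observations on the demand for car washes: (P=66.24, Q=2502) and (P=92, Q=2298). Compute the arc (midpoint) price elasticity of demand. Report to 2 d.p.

-0.26

ΔQ = 2298 − 2502 = -204; ΔP = 92 − 66.24 = 25.76.
Midpoints: P̄ = 79.12, Q̄ = 2400.0.
ε = (ΔQ/ΔP)(P̄/Q̄) = (-204/25.76)(79.12/2400.0).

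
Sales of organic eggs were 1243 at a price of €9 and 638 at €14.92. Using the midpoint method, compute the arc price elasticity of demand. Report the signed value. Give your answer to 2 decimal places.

ΔQ = 638 − 1243 = -605; ΔP = 14.92 − 9 = 5.92.
Midpoints: P̄ = 11.96, Q̄ = 940.5.
ε = (ΔQ/ΔP)(P̄/Q̄) = (-605/5.92)(11.96/940.5).

-1.30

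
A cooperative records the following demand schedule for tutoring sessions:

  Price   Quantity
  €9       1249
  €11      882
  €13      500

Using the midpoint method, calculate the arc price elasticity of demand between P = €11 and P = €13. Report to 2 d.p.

At P = 11, Q = 882; at P = 13, Q = 500.
ΔQ = -382, ΔP = 2. Midpoints: P̄ = 12.00, Q̄ = 691.0.
ε = (ΔQ/ΔP)(P̄/Q̄) = (-382/2)(12.00/691.0).

-3.32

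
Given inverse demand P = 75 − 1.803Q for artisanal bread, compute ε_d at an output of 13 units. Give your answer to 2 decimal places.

-2.20

At Q = 13, P = 75 − 1.803(13) = 51.56.
dP/dQ = −1.803, so dQ/dP = 1/(−1.803) = -0.555.
ε = (dQ/dP)(P/Q) = (-0.555)(51.56/13).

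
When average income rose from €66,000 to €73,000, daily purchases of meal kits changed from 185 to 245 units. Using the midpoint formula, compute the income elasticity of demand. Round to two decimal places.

2.77

ΔQ = 60, ΔI = 7000. Midpoints: Ī = 69,500, Q̄ = 215.0.
ε_I = (ΔQ/ΔI)(Ī/Q̄) = (60/7000)(69500/215.0).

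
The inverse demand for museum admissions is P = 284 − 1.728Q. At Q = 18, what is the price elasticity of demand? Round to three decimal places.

At Q = 18, P = 284 − 1.728(18) = 252.90.
dP/dQ = −1.728, so dQ/dP = 1/(−1.728) = -0.579.
ε = (dQ/dP)(P/Q) = (-0.579)(252.90/18).

-8.131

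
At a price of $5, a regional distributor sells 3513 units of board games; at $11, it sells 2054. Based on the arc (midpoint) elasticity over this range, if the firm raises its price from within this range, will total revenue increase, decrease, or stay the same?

Arc ε = (-1459/6)(8.00/2783.5) ≈ -0.699.
|ε| = 0.70 < 1, so demand is inelastic. A price rise therefore raises total revenue.

increase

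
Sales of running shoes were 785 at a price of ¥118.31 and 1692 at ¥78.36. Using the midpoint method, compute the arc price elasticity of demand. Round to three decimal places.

-1.803

ΔQ = 1692 − 785 = 907; ΔP = 78.36 − 118.31 = -39.95.
Midpoints: P̄ = 98.34, Q̄ = 1238.5.
ε = (ΔQ/ΔP)(P̄/Q̄) = (907/-39.95)(98.34/1238.5).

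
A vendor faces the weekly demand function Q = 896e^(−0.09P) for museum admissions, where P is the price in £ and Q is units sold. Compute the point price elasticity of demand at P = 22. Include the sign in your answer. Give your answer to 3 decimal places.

-1.980

At P = 22, Q = 123.710.
dQ/dP = −0.09·896e^(−0.09P) = −0.09Q = -11.134.
ε = (dQ/dP)(P/Q) = (-11.134)(22/123.710).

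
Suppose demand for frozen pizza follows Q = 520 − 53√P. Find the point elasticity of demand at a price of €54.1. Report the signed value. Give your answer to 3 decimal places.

At P = 54.1, Q = 130.171.
dQ/dP = −53/(2√P) = -3.603.
ε = (dQ/dP)(P/Q) = (-3.603)(54.1/130.171).
|ε| > 1, so demand is elastic at this price.

-1.497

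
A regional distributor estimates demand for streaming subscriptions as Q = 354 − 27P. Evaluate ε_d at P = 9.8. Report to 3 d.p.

-2.960

At P = 9.8, Q = 89.400.
dQ/dP = −27.
ε = (dQ/dP)(P/Q) = (-27)(9.8/89.400).
|ε| > 1, so demand is elastic at this price.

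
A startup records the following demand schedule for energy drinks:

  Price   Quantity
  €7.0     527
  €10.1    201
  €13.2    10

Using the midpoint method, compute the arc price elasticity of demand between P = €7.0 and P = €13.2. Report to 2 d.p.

At P = 7.0, Q = 527; at P = 13.2, Q = 10.
ΔQ = -517, ΔP = 6.2. Midpoints: P̄ = 10.10, Q̄ = 268.5.
ε = (ΔQ/ΔP)(P̄/Q̄) = (-517/6.2)(10.10/268.5).

-3.14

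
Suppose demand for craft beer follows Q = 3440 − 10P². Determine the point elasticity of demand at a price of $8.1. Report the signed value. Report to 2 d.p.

-0.47

At P = 8.1, Q = 2783.900.
dQ/dP = −20P = -162.
ε = (dQ/dP)(P/Q) = (-162)(8.1/2783.900).
|ε| < 1, so demand is inelastic at this price.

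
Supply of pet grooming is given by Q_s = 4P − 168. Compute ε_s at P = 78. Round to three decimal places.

At P = 78, Q_s = 144.
dQ_s/dP = 4.
ε_s = (dQ_s/dP)(P/Q_s) = (4)(78/144).

2.167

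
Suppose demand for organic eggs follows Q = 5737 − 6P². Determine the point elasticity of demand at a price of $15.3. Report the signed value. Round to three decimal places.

-0.648

At P = 15.3, Q = 4332.460.
dQ/dP = −12P = -183.600.
ε = (dQ/dP)(P/Q) = (-183.600)(15.3/4332.460).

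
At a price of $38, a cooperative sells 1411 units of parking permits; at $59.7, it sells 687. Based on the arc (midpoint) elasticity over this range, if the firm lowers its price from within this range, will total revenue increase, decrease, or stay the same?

Arc ε = (-724/21.7)(48.85/1049.0) ≈ -1.554.
|ε| = 1.55 > 1, so demand is elastic. A price cut therefore raises total revenue.

increase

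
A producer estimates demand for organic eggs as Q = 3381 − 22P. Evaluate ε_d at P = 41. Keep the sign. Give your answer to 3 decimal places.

At P = 41, Q = 2479.
dQ/dP = −22.
ε = (dQ/dP)(P/Q) = (-22)(41/2479).

-0.364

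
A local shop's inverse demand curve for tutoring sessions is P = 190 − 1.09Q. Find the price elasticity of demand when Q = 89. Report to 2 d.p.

At Q = 89, P = 190 − 1.09(89) = 92.99.
dP/dQ = −1.09, so dQ/dP = 1/(−1.09) = -0.917.
ε = (dQ/dP)(P/Q) = (-0.917)(92.99/89).

-0.96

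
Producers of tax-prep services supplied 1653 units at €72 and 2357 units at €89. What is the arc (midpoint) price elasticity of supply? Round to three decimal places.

1.663

ΔQ = 2357 − 1653 = 704; ΔP = 89 − 72 = 17.
Midpoints: P̄ = 80.50, Q̄ = 2005.0.
ε_s = (ΔQ/ΔP)(P̄/Q̄) = (704/17)(80.50/2005.0).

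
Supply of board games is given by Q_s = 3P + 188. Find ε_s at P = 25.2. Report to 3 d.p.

0.287

At P = 25.2, Q_s = 263.60.
dQ_s/dP = 3.
ε_s = (dQ_s/dP)(P/Q_s) = (3)(25.2/263.60).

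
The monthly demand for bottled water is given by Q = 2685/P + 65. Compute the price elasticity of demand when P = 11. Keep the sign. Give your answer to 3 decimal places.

-0.790

At P = 11, Q = 309.091.
dQ/dP = −2685/P² = -22.190.
ε = (dQ/dP)(P/Q) = (-22.190)(11/309.091).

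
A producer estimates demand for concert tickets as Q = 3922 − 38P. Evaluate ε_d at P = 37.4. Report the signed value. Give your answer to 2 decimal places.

-0.57

At P = 37.4, Q = 2500.800.
dQ/dP = −38.
ε = (dQ/dP)(P/Q) = (-38)(37.4/2500.800).
|ε| < 1, so demand is inelastic at this price.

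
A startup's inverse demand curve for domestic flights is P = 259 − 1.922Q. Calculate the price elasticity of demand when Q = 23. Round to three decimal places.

-4.859

At Q = 23, P = 259 − 1.922(23) = 214.79.
dP/dQ = −1.922, so dQ/dP = 1/(−1.922) = -0.520.
ε = (dQ/dP)(P/Q) = (-0.520)(214.79/23).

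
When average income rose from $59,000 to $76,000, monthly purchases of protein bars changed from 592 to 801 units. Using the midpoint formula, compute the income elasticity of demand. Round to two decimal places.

ΔQ = 209, ΔI = 17000. Midpoints: Ī = 67,500, Q̄ = 696.5.
ε_I = (ΔQ/ΔI)(Ī/Q̄) = (209/17000)(67500/696.5).

1.19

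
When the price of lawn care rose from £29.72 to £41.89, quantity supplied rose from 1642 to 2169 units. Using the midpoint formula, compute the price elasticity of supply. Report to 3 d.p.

0.814

ΔQ = 2169 − 1642 = 527; ΔP = 41.89 − 29.72 = 12.17.
Midpoints: P̄ = 35.80, Q̄ = 1905.5.
ε_s = (ΔQ/ΔP)(P̄/Q̄) = (527/12.17)(35.80/1905.5).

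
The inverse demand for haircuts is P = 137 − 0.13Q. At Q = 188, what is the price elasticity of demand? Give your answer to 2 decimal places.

-4.61

At Q = 188, P = 137 − 0.13(188) = 112.56.
dP/dQ = −0.13, so dQ/dP = 1/(−0.13) = -7.692.
ε = (dQ/dP)(P/Q) = (-7.692)(112.56/188).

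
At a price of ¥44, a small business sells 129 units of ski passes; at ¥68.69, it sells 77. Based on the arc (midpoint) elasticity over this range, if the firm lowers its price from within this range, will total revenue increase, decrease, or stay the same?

increase

Arc ε = (-52/24.69)(56.34/103.0) ≈ -1.152.
|ε| = 1.15 > 1, so demand is elastic. A price cut therefore raises total revenue.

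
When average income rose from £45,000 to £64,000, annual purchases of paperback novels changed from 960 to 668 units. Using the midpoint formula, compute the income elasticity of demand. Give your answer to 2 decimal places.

ΔQ = -292, ΔI = 19000. Midpoints: Ī = 54,500, Q̄ = 814.0.
ε_I = (ΔQ/ΔI)(Ī/Q̄) = (-292/19000)(54500/814.0).

-1.03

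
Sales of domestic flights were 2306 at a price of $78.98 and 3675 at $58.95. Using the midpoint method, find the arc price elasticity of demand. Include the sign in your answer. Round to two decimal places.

ΔQ = 3675 − 2306 = 1369; ΔP = 58.95 − 78.98 = -20.03.
Midpoints: P̄ = 68.97, Q̄ = 2990.5.
ε = (ΔQ/ΔP)(P̄/Q̄) = (1369/-20.03)(68.97/2990.5).

-1.58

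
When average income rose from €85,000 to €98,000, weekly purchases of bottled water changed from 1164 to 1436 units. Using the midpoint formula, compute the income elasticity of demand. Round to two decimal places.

1.47

ΔQ = 272, ΔI = 13000. Midpoints: Ī = 91,500, Q̄ = 1300.0.
ε_I = (ΔQ/ΔI)(Ī/Q̄) = (272/13000)(91500/1300.0).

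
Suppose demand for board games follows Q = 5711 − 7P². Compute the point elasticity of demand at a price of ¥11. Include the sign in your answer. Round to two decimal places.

-0.35

At P = 11, Q = 4864.
dQ/dP = −14P = -154.
ε = (dQ/dP)(P/Q) = (-154)(11/4864).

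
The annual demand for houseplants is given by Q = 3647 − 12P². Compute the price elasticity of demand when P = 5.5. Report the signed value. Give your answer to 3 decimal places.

-0.221

At P = 5.5, Q = 3284.
dQ/dP = −24P = -132.
ε = (dQ/dP)(P/Q) = (-132)(5.5/3284).
|ε| < 1, so demand is inelastic at this price.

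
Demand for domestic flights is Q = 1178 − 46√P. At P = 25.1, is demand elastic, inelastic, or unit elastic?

inelastic

Q = 947.540, dQ/dP = -4.591.
ε = (dQ/dP)(P/Q) ≈ -0.122.
|ε| = 0.12 < 1.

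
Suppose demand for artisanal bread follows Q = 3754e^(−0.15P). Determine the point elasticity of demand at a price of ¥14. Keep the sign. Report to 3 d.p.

-2.100

At P = 14, Q = 459.701.
dQ/dP = −0.15·3754e^(−0.15P) = −0.15Q = -68.955.
ε = (dQ/dP)(P/Q) = (-68.955)(14/459.701).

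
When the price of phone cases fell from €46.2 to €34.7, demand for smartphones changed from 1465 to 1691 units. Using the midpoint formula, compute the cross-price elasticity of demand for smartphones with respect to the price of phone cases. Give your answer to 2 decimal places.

-0.50

ΔQ_x = 1691 − 1465 = 226; ΔP_y = 34.7 − 46.2 = -11.5.
Midpoints: P̄_y = 40.45, Q̄_x = 1578.0.
ε_xy = (ΔQ_x/ΔP_y)(P̄_y/Q̄_x) = (226/-11.5)(40.45/1578.0).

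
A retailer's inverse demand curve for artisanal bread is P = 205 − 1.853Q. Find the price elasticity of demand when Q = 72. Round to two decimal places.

-0.54

At Q = 72, P = 205 − 1.853(72) = 71.58.
dP/dQ = −1.853, so dQ/dP = 1/(−1.853) = -0.540.
ε = (dQ/dP)(P/Q) = (-0.540)(71.58/72).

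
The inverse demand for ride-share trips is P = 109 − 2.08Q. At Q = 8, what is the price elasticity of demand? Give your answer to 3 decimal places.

At Q = 8, P = 109 − 2.08(8) = 92.36.
dP/dQ = −2.08, so dQ/dP = 1/(−2.08) = -0.481.
ε = (dQ/dP)(P/Q) = (-0.481)(92.36/8).

-5.550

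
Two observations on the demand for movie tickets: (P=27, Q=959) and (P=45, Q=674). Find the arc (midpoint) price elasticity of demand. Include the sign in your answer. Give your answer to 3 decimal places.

-0.698

ΔQ = 674 − 959 = -285; ΔP = 45 − 27 = 18.
Midpoints: P̄ = 36.00, Q̄ = 816.5.
ε = (ΔQ/ΔP)(P̄/Q̄) = (-285/18)(36.00/816.5).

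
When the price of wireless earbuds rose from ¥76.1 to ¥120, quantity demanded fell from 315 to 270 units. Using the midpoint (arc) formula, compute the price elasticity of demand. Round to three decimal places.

-0.344

ΔQ = 270 − 315 = -45; ΔP = 120 − 76.1 = 43.9.
Midpoints: P̄ = 98.05, Q̄ = 292.5.
ε = (ΔQ/ΔP)(P̄/Q̄) = (-45/43.9)(98.05/292.5).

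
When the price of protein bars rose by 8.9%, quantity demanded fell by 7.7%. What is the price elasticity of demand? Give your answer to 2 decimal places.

-0.87

ε = %ΔQ / %ΔP = (-7.7)/(8.9) = -0.865.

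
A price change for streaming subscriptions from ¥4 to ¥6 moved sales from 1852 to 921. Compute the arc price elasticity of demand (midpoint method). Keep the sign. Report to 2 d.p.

-1.68

ΔQ = 921 − 1852 = -931; ΔP = 6 − 4 = 2.
Midpoints: P̄ = 5.00, Q̄ = 1386.5.
ε = (ΔQ/ΔP)(P̄/Q̄) = (-931/2)(5.00/1386.5).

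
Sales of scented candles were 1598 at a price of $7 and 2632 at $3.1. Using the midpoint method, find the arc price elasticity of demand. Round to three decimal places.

ΔQ = 2632 − 1598 = 1034; ΔP = 3.1 − 7 = -3.9.
Midpoints: P̄ = 5.05, Q̄ = 2115.0.
ε = (ΔQ/ΔP)(P̄/Q̄) = (1034/-3.9)(5.05/2115.0).

-0.633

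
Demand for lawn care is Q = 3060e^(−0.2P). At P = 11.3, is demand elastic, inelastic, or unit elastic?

elastic

Q = 319.312, dQ/dP = -63.862.
ε = (dQ/dP)(P/Q) ≈ -2.260.
|ε| = 2.26 > 1.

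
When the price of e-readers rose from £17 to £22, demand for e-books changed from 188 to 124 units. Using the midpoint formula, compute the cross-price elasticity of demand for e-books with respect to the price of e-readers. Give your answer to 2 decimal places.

-1.60

ΔQ_x = 124 − 188 = -64; ΔP_y = 22 − 17 = 5.
Midpoints: P̄_y = 19.50, Q̄_x = 156.0.
ε_xy = (ΔQ_x/ΔP_y)(P̄_y/Q̄_x) = (-64/5)(19.50/156.0).
ε_xy < 0, so the goods are complements.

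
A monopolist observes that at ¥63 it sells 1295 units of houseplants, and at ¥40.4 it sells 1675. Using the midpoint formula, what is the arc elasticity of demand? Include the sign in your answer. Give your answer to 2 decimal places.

ΔQ = 1675 − 1295 = 380; ΔP = 40.4 − 63 = -22.6.
Midpoints: P̄ = 51.70, Q̄ = 1485.0.
ε = (ΔQ/ΔP)(P̄/Q̄) = (380/-22.6)(51.70/1485.0).

-0.59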